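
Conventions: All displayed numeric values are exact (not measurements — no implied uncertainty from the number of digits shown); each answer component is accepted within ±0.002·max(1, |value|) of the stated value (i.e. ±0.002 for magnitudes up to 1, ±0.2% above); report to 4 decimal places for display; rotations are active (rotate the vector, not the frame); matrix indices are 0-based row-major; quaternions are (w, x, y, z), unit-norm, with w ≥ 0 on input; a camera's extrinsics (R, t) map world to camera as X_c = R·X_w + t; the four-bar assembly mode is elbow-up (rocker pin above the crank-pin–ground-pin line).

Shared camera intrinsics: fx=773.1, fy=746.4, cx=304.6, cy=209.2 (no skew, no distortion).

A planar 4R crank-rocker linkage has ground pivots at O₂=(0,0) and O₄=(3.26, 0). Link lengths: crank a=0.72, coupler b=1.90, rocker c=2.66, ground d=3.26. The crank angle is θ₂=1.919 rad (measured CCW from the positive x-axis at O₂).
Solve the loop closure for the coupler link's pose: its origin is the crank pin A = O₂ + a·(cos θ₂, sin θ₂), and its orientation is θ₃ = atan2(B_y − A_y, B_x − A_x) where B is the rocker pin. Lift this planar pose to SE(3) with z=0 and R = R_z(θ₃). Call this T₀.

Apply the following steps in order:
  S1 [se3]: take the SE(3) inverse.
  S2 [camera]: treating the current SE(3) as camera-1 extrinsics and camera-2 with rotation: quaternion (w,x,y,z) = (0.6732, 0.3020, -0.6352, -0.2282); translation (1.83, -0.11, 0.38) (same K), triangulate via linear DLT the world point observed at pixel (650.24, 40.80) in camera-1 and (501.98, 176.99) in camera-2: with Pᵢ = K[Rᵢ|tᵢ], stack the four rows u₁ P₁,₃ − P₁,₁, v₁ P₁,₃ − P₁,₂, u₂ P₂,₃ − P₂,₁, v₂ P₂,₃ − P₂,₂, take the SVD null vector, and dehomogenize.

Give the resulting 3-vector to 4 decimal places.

source (fourbar_fk): coupler pose = R=[0.8100 -0.5864 0.0000; 0.5864 0.8100 0.0000; 0.0000 0.0000 1.0000], t=(-0.2457, 0.6768, 0.0000)
after S1 (invert_se3): R=[0.8100 0.5864 0.0000; -0.5864 0.8100 0.0000; 0.0000 0.0000 1.0000], t=(-0.1979, -0.6923, 0.0000)
after S2 (triangulate): (0.4914, 0.7952, 1.4907)

result = (0.4914, 0.7952, 1.4907)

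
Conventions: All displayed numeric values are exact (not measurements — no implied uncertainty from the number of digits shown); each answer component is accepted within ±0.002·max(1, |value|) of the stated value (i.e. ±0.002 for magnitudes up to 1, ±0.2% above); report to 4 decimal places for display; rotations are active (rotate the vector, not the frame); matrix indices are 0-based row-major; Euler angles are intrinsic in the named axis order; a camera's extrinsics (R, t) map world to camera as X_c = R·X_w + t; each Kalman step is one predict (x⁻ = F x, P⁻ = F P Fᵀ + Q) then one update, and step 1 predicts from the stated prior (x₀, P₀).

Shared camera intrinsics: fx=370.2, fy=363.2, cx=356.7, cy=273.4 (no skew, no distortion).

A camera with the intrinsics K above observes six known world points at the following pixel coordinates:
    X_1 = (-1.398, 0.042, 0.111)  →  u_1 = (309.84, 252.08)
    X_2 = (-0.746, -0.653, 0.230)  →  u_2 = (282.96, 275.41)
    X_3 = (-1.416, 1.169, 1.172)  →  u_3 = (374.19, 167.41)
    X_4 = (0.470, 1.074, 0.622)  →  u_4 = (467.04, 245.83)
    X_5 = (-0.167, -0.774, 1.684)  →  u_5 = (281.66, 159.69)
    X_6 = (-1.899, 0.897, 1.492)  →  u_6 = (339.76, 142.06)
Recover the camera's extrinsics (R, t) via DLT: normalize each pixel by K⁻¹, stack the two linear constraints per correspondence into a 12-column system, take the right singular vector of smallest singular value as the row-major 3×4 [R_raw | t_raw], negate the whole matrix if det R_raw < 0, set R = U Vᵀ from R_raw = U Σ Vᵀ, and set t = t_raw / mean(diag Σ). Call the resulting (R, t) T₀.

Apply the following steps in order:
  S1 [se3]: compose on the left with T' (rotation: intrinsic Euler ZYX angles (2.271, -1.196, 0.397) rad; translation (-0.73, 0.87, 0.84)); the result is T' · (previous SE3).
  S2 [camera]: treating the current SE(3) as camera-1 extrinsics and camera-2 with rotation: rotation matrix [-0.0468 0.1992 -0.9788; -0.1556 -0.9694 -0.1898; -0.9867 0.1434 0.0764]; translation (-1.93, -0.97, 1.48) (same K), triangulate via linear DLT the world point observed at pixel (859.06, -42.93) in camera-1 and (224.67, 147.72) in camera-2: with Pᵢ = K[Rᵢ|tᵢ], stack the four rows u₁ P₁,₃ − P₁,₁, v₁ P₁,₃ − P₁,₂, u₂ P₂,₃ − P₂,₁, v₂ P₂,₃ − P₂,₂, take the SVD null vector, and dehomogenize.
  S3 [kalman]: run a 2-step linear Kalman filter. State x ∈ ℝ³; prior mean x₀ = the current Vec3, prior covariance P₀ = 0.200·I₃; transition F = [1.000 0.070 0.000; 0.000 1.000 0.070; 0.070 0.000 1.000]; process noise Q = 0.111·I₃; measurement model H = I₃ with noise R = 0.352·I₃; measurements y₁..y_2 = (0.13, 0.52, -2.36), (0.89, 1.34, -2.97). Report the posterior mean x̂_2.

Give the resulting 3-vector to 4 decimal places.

result = (0.1909, 0.6768, -2.2425)

source (pnp_recover): camera pose = R=[0.5641 0.8257 -0.0041; 0.3857 -0.2678 -0.8829; -0.7301 0.4964 -0.4695], t=(0.0899, 0.3400, 4.2599)
after S1 (compose_se3): R=[-0.9353 0.3533 0.0204; 0.1199 0.2619 0.9576; 0.3330 0.8981 -0.2873], t=(2.7032, -1.1348, 2.4099)
after S2 (triangulate): (-0.8191, 0.1391, -1.0937)
after S3 (kf_track): (0.1909, 0.6768, -2.2425)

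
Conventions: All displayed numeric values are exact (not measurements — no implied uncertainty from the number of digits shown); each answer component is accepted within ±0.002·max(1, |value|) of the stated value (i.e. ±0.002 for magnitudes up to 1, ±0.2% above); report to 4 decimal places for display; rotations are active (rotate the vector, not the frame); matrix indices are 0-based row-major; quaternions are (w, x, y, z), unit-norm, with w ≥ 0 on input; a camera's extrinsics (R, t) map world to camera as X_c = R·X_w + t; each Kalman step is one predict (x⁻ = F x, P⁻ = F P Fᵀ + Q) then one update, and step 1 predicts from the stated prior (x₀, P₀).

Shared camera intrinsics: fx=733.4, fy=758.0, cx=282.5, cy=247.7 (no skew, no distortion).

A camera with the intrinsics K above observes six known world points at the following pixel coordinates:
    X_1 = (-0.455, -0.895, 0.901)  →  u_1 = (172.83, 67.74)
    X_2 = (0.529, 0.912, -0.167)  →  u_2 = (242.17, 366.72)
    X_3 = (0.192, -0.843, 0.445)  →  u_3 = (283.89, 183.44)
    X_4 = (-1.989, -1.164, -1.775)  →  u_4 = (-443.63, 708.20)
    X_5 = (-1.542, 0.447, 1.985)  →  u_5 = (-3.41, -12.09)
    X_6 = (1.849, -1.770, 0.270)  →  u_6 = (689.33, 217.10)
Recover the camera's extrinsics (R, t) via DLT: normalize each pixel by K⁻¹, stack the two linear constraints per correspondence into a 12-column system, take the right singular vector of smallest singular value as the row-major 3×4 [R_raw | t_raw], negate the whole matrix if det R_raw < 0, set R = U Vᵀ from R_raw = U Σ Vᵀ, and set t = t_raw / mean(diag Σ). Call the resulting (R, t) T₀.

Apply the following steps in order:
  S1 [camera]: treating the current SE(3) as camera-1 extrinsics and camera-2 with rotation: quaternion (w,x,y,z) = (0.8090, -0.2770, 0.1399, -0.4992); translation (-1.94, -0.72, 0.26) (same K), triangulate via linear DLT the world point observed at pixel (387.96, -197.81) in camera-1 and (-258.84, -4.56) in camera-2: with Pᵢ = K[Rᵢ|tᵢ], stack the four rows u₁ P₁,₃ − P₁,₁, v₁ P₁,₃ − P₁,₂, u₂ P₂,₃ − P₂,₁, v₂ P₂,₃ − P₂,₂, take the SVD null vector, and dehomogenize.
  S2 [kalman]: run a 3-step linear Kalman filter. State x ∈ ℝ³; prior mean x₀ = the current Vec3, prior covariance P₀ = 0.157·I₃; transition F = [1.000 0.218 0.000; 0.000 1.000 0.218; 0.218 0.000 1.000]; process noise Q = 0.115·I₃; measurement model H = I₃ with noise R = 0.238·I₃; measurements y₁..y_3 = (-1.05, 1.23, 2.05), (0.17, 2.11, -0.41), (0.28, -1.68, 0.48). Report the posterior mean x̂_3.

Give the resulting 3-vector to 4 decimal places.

result = (0.0516, -0.1400, 0.5337)

source (pnp_recover): camera pose = R=[0.9433 -0.3235 0.0750; 0.1742 0.2900 -0.9410; 0.2826 0.9007 0.3299], t=(-0.4800, 0.3100, 4.3300)
after S1 (triangulate): (0.2568, -1.8034, 1.9603)
after S2 (kf_track): (0.0516, -0.1400, 0.5337)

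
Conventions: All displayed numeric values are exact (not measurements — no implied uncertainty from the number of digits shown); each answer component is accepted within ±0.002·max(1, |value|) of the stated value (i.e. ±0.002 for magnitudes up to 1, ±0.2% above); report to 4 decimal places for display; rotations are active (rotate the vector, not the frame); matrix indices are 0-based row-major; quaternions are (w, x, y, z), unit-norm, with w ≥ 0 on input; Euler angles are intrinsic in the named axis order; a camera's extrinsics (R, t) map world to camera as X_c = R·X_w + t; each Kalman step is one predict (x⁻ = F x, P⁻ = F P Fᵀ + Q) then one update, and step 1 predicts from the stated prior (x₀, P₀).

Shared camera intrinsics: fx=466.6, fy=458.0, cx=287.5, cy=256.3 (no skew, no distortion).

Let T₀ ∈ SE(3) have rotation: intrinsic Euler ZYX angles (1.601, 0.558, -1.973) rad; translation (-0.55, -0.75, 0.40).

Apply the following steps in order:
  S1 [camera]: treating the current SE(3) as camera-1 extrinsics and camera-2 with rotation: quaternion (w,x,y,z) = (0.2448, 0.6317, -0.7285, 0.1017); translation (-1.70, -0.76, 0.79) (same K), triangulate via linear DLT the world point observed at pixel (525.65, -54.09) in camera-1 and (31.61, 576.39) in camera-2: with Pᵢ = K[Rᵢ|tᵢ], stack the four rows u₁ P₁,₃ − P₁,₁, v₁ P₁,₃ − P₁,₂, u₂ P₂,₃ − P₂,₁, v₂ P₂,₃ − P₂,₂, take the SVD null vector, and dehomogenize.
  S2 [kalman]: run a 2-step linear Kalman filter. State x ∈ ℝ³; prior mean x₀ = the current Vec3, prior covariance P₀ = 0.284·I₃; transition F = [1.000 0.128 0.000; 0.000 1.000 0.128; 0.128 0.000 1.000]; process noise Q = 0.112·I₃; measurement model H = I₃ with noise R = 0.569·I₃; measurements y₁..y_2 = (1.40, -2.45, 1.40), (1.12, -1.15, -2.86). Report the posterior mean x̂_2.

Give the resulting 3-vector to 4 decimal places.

after S1 (triangulate): (-1.3119, -0.3036, -1.7732)
after S2 (kf_track): (0.1535, -1.2422, -1.3981)

result = (0.1535, -1.2422, -1.3981)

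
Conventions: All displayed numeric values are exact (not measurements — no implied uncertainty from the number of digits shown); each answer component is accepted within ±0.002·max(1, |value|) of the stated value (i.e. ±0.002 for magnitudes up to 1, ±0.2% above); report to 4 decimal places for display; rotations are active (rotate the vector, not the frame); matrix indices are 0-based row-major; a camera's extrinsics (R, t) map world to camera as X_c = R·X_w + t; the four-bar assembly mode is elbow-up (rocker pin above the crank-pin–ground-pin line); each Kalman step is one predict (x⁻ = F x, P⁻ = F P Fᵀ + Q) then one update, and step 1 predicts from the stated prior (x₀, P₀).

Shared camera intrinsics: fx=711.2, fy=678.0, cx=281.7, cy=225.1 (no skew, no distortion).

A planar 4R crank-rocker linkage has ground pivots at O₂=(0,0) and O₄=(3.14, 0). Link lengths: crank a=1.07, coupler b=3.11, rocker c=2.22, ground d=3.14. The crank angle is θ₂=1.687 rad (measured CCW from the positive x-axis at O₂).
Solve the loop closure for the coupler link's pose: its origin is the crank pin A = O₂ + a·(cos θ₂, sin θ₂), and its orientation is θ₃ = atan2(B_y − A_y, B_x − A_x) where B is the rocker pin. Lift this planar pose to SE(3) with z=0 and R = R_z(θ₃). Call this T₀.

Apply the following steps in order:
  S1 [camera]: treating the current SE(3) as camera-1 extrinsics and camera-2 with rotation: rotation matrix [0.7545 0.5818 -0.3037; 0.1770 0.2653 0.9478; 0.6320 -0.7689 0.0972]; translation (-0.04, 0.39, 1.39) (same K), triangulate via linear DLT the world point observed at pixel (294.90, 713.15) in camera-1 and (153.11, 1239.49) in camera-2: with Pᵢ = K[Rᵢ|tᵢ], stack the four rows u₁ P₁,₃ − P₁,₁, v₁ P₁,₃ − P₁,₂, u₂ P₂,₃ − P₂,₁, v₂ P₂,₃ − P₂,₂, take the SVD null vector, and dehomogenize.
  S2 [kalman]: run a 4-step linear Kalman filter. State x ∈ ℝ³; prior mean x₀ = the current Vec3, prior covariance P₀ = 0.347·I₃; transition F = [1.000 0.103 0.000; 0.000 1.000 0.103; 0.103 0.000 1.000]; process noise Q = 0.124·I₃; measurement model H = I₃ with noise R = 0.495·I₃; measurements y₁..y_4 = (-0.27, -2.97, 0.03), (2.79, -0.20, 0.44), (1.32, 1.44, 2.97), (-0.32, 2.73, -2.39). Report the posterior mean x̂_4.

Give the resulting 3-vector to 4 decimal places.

result = (0.5821, 1.2208, 0.2326)

source (fourbar_fk): coupler pose = R=[0.9320 -0.3624 0.0000; 0.3624 0.9320 0.0000; 0.0000 0.0000 1.0000], t=(-0.1241, 1.0628, 0.0000)
after S1 (triangulate): (0.2669, 0.2454, 1.9285)
after S2 (kf_track): (0.5821, 1.2208, 0.2326)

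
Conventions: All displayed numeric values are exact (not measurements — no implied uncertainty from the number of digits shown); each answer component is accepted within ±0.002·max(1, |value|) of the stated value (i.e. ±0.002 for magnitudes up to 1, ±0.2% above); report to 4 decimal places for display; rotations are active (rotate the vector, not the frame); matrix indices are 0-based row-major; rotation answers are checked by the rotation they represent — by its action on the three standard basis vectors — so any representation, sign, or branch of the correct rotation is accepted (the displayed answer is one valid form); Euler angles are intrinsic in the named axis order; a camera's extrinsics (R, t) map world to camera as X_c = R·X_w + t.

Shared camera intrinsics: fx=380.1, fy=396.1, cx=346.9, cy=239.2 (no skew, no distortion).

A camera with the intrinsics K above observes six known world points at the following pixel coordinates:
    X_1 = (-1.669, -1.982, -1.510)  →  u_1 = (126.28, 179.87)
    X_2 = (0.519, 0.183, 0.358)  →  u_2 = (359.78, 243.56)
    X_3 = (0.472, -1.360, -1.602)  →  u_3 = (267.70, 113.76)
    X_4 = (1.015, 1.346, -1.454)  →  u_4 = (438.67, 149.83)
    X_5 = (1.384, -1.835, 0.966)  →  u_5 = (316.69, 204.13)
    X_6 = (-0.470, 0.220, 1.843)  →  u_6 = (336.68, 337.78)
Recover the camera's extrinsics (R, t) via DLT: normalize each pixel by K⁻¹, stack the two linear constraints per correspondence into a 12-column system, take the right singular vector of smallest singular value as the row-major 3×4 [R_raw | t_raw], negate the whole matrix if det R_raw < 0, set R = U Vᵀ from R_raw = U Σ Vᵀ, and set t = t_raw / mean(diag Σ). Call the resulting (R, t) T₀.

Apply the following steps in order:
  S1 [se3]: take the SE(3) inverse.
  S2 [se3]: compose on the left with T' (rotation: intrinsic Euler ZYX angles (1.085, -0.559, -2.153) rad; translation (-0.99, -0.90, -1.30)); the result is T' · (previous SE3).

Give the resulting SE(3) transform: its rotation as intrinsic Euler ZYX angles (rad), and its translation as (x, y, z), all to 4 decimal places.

source (pnp_recover): camera pose = R=[0.6415 0.7552 0.1345; -0.5864 0.3698 0.7207; 0.4945 -0.5412 0.6801], t=(-0.3000, 0.0500, 6.0699)
after S1 (invert_se3): R=[0.6415 -0.5864 0.4945; 0.7552 0.3698 -0.5412; 0.1345 0.7207 0.6801], t=(-2.7800, 3.4931, -4.1238)
after S2 (compose_se3): R=[0.6963 -0.4100 -0.5891; 0.6700 0.0772 0.7383; -0.2573 -0.9088 0.3285], t=(2.8150, -5.1843, -3.3255)

rotation (euler_zyx) = (0.7662, 0.2602, -1.2240), translation = (2.8150, -5.1843, -3.3255)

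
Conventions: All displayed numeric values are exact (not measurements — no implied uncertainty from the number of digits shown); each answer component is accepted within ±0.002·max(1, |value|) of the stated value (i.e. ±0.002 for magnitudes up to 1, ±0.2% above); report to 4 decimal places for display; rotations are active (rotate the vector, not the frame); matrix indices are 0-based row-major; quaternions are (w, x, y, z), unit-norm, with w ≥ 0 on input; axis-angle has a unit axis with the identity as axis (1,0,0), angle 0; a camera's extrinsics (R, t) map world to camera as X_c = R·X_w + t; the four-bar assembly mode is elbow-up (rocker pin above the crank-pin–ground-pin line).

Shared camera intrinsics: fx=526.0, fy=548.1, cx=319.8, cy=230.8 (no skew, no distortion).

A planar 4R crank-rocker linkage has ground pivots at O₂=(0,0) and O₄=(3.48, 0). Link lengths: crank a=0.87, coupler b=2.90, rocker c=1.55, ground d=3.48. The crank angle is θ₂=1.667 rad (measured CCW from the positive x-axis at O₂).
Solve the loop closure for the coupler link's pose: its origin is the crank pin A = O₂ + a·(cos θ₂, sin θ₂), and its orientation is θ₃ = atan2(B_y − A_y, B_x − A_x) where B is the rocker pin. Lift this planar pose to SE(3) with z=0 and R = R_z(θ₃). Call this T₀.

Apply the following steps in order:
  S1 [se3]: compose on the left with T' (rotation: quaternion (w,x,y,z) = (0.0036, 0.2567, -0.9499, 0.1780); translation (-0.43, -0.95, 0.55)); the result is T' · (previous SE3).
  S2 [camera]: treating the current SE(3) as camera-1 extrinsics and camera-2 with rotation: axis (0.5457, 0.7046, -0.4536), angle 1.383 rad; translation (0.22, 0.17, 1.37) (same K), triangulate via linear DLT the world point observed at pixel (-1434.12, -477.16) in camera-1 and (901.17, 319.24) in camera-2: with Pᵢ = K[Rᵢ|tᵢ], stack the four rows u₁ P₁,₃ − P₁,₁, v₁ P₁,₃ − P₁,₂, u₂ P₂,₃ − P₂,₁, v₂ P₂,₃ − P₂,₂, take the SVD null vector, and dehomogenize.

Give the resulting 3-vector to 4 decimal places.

source (fourbar_fk): coupler pose = R=[0.9843 -0.1766 0.0000; 0.1766 0.9843 0.0000; 0.0000 0.0000 1.0000], t=(-0.0836, 0.8660, 0.0000)
after S1 (compose_se3): R=[-0.9409 -0.3280 0.0846; -0.3366 0.8781 -0.3400; 0.0373 -0.3484 -0.9366], t=(-0.7809, -0.2124, 0.2505)
after S2 (triangulate): (0.9812, -0.1760, -0.1595)

result = (0.9812, -0.1760, -0.1595)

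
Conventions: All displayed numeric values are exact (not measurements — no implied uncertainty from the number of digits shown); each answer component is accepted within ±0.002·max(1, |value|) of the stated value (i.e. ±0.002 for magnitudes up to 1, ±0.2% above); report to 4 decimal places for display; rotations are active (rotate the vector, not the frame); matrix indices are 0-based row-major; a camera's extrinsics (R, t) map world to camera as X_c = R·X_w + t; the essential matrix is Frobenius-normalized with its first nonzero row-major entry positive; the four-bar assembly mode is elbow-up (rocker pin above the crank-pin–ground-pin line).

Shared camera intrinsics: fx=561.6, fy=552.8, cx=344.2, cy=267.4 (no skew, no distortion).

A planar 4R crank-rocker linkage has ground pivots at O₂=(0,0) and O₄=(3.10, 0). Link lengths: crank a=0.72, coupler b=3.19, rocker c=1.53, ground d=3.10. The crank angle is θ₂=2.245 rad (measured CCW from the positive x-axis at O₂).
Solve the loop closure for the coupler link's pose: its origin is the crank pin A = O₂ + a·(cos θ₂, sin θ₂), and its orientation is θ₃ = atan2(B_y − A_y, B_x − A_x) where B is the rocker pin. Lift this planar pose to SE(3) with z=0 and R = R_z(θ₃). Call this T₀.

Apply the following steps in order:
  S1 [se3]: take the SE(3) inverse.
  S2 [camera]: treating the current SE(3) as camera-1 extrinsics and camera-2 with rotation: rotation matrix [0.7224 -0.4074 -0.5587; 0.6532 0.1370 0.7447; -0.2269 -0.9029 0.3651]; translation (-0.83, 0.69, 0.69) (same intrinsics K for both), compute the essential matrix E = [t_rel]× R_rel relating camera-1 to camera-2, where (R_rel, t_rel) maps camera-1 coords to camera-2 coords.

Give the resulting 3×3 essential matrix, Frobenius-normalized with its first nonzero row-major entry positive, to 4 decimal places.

matrix = [0.1952 0.1739 0.0184; 0.2300 0.6079 -0.1644; 0.5675 -0.1662 0.3636]

source (fourbar_fk): coupler pose = R=[0.9604 -0.2785 0.0000; 0.2785 0.9604 0.0000; 0.0000 0.0000 1.0000], t=(-0.4495, 0.5625, 0.0000)
after S1 (invert_se3): R=[0.9604 0.2785 0.0000; -0.2785 0.9604 0.0000; 0.0000 0.0000 1.0000], t=(0.2751, -0.6654, 0.0000)
after S2 (essential): [0.1952 0.1739 0.0184; 0.2300 0.6079 -0.1644; 0.5675 -0.1662 0.3636]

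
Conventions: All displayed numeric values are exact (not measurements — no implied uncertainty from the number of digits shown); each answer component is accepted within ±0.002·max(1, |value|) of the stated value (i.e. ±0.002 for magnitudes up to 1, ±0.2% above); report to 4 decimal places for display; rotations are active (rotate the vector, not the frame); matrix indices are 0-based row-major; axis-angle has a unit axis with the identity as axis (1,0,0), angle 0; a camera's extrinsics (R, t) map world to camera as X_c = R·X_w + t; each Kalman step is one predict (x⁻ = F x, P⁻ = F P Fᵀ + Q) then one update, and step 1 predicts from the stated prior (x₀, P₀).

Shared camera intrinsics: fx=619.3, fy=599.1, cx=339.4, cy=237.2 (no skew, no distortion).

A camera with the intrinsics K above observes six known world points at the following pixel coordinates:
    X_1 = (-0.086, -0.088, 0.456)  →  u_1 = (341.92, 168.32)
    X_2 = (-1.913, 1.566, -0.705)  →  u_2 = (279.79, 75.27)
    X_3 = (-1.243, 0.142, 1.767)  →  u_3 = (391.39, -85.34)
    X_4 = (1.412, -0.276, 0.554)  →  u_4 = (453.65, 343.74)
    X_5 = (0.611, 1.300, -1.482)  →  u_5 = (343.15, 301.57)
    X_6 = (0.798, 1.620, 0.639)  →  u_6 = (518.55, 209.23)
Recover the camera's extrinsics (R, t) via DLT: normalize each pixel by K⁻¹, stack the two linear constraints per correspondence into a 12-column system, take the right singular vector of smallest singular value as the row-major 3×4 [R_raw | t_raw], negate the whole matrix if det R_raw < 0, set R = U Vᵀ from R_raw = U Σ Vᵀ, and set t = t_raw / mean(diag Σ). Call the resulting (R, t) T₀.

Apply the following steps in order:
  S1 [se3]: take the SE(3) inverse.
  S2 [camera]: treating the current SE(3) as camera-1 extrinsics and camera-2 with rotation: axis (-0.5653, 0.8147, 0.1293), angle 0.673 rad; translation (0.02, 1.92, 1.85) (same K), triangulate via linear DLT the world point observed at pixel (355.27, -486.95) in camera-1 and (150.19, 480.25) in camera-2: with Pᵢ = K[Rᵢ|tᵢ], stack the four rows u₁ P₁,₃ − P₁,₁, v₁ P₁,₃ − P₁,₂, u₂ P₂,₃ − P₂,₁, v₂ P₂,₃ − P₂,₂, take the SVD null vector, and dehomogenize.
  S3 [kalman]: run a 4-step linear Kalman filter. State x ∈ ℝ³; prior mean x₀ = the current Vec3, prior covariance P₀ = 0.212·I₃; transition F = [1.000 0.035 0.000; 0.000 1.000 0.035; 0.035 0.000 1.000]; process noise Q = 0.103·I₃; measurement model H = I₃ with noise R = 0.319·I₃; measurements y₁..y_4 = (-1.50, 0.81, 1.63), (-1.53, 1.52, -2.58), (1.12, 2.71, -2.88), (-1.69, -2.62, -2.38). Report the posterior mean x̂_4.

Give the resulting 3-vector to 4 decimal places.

source (pnp_recover): camera pose = R=[0.5252 0.5978 0.6057; 0.8355 -0.2268 -0.5005; -0.1619 0.7689 -0.6186], t=(-0.1600, -0.2400, 4.8602)
after S1 (invert_se3): R=[0.5252 0.8355 -0.1619; 0.5978 -0.2268 0.7689; 0.6057 -0.5005 -0.6186], t=(1.0712, -3.6957, 2.9830)
after S2 (triangulate): (-0.5288, -0.9709, -0.6735)
after S3 (kf_track): (-0.8492, -0.3197, -2.0761)

result = (-0.8492, -0.3197, -2.0761)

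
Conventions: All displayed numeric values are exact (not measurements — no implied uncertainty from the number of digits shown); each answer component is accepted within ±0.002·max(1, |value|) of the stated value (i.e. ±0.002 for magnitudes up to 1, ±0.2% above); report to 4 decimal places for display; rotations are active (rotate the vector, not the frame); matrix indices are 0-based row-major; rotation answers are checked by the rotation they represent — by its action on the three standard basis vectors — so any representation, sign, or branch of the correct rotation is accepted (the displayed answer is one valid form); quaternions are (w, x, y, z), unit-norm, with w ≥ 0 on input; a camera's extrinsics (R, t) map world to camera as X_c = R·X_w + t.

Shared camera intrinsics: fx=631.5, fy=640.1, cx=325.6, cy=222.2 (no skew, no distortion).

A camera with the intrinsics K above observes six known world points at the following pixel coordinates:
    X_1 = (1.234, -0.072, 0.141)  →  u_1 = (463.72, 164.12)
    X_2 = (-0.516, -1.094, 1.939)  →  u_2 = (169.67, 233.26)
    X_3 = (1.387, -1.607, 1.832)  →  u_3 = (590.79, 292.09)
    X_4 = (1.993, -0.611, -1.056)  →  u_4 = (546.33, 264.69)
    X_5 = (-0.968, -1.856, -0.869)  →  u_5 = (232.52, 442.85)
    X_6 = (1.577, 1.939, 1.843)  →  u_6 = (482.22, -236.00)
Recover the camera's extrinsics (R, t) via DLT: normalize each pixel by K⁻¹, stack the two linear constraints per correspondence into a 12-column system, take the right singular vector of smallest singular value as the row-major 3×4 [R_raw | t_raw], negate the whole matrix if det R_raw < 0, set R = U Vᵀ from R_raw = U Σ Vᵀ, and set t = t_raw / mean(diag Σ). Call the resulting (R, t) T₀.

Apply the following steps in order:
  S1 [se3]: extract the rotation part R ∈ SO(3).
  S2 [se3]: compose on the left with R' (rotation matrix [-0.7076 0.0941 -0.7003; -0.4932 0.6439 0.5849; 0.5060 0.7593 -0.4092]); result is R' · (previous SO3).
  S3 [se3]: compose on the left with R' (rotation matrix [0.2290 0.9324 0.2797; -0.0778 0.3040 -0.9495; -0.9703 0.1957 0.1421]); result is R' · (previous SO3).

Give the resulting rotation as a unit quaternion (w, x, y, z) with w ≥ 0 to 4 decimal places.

source (pnp_recover): camera pose = R=[0.9882 -0.0961 -0.1195; -0.1343 -0.9185 -0.3719; -0.0740 0.3836 -0.9205], t=(-0.1200, -0.3000, 5.2300)
after S1 (rot_of_se3): [0.9882 -0.0961 -0.1195; -0.1343 -0.9185 -0.3719; -0.0740 0.3836 -0.9205]
after S2 (compose_so3): [-0.6601 -0.2871 0.6942; -0.6171 -0.3197 -0.7190; 0.4283 -0.9030 0.0339]
after S3 (compose_so3): [-0.6067 -0.6164 -0.5019; -0.5429 0.7825 -0.3047; 0.5806 0.0876 -0.8095]

rotation (quat) = (0.3026, 0.3241, -0.8943, 0.0607)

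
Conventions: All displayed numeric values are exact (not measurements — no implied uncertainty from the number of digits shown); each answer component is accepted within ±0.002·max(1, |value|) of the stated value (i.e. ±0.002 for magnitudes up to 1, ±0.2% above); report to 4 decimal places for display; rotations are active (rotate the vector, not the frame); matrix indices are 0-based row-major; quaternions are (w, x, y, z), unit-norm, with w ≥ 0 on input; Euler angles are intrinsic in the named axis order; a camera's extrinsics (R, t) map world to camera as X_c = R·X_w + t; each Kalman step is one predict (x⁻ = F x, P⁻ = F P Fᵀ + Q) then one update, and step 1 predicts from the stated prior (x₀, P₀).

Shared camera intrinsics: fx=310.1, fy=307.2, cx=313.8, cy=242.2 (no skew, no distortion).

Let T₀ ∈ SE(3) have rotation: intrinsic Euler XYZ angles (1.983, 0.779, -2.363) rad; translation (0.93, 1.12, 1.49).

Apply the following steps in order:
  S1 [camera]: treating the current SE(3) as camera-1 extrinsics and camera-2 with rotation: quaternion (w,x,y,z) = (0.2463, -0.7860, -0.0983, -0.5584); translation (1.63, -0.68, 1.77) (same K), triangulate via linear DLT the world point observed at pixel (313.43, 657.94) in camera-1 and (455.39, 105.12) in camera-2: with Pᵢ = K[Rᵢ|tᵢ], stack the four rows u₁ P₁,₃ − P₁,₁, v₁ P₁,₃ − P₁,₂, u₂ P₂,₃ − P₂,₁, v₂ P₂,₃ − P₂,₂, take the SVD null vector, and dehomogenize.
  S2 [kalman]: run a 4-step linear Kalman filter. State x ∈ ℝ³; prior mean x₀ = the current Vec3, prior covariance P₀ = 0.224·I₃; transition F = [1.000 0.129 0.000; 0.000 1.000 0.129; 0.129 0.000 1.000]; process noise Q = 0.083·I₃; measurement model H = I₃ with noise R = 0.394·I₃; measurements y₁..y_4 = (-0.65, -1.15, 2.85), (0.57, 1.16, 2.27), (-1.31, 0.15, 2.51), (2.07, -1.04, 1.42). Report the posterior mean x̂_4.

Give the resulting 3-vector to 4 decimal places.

result = (0.5970, 0.0148, 1.6721)

after S1 (triangulate): (0.7015, 0.0008, -0.8204)
after S2 (kf_track): (0.5970, 0.0148, 1.6721)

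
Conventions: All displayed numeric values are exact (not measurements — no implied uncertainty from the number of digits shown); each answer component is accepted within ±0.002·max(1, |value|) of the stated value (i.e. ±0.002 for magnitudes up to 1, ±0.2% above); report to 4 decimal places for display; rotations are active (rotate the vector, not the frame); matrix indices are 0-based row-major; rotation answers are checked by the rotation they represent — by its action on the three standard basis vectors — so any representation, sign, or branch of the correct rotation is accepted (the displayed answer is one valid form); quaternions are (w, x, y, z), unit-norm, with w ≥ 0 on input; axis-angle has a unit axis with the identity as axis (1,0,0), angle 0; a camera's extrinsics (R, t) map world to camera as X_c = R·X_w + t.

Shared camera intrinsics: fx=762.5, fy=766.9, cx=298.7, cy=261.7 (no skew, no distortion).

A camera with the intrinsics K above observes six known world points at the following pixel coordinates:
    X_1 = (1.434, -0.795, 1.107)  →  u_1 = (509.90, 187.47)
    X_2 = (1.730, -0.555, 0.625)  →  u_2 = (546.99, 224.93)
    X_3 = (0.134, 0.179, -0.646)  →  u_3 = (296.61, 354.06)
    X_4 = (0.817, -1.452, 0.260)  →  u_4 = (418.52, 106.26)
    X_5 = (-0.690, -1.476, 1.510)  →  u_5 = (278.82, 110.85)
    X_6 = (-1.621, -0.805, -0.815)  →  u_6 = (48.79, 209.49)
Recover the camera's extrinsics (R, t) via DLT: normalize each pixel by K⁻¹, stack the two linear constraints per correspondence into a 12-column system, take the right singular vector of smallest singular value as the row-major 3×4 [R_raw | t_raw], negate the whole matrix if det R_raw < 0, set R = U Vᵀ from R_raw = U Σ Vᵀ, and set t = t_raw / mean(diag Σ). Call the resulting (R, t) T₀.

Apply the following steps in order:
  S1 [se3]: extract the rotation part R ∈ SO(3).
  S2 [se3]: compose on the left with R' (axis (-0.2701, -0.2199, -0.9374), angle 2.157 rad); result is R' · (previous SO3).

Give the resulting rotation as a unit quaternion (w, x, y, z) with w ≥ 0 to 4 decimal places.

source (pnp_recover): camera pose = R=[0.9523 0.0262 0.3041; 0.0288 0.9841 -0.1751; -0.3039 0.1755 0.9364], t=(0.0500, 0.3301, 5.7902)
after S1 (rot_of_se3): [0.9523 0.0262 0.3041; 0.0288 0.9841 -0.1751; -0.3039 0.1755 0.9364]
after S2 (compose_so3): [-0.4576 0.8846 -0.0899; -0.8352 -0.3929 0.3848; 0.3051 0.2512 0.9186]

rotation (quat) = (0.5167, -0.0646, -0.1911, -0.8320)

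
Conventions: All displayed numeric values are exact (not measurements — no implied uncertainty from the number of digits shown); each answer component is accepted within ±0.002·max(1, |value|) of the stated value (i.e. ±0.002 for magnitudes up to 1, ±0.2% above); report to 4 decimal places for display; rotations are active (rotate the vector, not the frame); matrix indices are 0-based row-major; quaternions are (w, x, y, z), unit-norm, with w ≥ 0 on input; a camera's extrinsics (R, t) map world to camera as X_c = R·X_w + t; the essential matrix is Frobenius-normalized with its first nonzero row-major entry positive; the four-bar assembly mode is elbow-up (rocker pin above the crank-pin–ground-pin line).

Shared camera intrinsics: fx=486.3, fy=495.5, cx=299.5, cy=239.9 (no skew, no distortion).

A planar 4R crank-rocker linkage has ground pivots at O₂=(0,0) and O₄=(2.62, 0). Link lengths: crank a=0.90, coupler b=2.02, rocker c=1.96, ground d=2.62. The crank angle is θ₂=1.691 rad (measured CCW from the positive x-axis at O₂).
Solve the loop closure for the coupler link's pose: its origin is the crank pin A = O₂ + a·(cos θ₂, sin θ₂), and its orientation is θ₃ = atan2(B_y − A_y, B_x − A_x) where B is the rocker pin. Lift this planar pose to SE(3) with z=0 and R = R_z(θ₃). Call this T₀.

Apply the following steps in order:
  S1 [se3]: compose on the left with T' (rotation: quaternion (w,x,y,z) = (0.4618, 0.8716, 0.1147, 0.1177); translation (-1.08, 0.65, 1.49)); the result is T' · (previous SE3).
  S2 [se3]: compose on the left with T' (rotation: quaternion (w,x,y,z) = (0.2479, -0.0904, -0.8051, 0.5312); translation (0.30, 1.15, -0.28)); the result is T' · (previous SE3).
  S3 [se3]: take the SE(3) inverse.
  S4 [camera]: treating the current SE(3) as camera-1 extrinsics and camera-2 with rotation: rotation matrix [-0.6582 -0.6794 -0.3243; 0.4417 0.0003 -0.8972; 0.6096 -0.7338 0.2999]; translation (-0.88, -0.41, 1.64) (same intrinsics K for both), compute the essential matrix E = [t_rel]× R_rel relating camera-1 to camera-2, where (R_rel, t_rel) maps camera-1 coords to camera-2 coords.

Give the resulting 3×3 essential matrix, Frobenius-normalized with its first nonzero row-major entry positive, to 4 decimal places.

source (fourbar_fk): coupler pose = R=[0.9072 -0.4208 0.0000; 0.4208 0.9072 0.0000; 0.0000 0.0000 1.0000], t=(-0.1079, 0.8935, 0.0000)
after S1 (compose_se3): R=[0.8965 -0.3153 0.3111; 0.0498 -0.6262 -0.7780; 0.4401 0.7130 -0.5458], t=(-1.1006, 0.1278, 2.2227)
after S2 (compose_se3): R=[-0.9955 -0.0080 0.0941; 0.0308 -0.9695 0.2433; 0.0893 0.2452 0.9654], t=(0.1315, -1.0481, -1.4238)
after S3 (invert_se3): R=[-0.9955 0.0308 0.0893; -0.0080 -0.9695 0.2452; 0.0941 0.2433 0.9654], t=(0.2903, -0.6660, 1.6171)
after S4 (essential): [0.1603 0.3686 0.5782; 0.4279 0.3251 -0.3580; -0.2081 -0.1829 0.1025]

matrix = [0.1603 0.3686 0.5782; 0.4279 0.3251 -0.3580; -0.2081 -0.1829 0.1025]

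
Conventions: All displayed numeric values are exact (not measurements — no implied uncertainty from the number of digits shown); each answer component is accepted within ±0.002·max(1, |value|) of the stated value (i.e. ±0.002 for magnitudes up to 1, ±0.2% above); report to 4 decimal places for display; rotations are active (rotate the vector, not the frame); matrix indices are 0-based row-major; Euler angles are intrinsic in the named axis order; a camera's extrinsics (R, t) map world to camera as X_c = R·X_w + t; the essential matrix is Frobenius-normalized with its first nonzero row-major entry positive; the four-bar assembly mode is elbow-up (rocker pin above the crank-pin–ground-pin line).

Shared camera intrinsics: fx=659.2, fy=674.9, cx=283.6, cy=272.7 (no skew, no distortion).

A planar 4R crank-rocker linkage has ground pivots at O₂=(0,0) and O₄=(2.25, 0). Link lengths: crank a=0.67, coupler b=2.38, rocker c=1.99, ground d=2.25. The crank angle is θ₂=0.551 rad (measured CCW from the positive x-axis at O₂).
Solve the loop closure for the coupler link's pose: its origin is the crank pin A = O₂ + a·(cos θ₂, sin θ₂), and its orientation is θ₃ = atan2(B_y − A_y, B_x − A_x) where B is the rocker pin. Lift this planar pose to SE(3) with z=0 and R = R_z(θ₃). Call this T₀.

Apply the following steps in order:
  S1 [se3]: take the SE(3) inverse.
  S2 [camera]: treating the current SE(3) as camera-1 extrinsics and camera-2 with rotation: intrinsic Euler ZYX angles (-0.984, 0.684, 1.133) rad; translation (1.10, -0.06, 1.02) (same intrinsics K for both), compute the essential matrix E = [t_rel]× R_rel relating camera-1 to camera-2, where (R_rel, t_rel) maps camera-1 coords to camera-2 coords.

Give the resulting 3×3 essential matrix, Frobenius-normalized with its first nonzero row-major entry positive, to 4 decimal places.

matrix = [0.2099 -0.2721 0.1822; 0.2466 -0.4931 -0.3991; -0.2265 0.1953 -0.5441]

source (fourbar_fk): coupler pose = R=[0.7252 -0.6885 0.0000; 0.6885 0.7252 0.0000; 0.0000 0.0000 1.0000], t=(0.5708, 0.3508, 0.0000)
after S1 (invert_se3): R=[0.7252 0.6885 0.0000; -0.6885 0.7252 0.0000; 0.0000 0.0000 1.0000], t=(-0.6555, 0.1386, 0.0000)
after S2 (essential): [0.2099 -0.2721 0.1822; 0.2466 -0.4931 -0.3991; -0.2265 0.1953 -0.5441]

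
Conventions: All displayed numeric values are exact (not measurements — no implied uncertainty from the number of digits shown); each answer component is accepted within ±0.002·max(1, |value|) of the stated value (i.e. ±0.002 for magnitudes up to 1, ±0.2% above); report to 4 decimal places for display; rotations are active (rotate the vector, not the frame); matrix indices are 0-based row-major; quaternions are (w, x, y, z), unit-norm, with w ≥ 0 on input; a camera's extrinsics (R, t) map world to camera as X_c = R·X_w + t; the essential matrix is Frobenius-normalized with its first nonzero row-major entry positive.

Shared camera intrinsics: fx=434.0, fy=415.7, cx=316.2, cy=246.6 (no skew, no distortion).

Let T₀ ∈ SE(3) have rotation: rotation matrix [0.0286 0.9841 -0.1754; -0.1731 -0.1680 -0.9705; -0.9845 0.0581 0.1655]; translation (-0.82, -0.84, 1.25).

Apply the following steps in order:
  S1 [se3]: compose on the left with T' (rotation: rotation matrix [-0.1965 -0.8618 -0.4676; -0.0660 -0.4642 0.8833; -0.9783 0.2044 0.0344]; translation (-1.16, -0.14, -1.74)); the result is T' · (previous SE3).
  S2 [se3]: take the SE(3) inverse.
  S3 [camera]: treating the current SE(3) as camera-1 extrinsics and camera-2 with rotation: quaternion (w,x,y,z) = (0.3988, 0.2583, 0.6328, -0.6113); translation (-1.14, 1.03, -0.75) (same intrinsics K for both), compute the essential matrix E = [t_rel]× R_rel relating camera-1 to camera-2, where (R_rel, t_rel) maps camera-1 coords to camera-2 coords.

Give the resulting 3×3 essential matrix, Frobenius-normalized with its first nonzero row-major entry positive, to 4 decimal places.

matrix = [0.0589 -0.2247 0.6635; -0.2545 -0.0267 -0.0619; -0.6450 -0.1376 0.0396]

after S1 (compose_se3): R=[0.6039 -0.0758 0.7935; -0.7911 0.0644 0.6083; -0.0972 -0.9950 -0.0211], t=(-0.8594, 1.4081, -1.0666)
after S2 (invert_se3): R=[0.6039 -0.7911 -0.0972; -0.0758 0.0644 -0.9950; 0.7935 0.6083 -0.0211], t=(1.5293, -1.2171, -0.1971)
after S3 (essential): [0.0589 -0.2247 0.6635; -0.2545 -0.0267 -0.0619; -0.6450 -0.1376 0.0396]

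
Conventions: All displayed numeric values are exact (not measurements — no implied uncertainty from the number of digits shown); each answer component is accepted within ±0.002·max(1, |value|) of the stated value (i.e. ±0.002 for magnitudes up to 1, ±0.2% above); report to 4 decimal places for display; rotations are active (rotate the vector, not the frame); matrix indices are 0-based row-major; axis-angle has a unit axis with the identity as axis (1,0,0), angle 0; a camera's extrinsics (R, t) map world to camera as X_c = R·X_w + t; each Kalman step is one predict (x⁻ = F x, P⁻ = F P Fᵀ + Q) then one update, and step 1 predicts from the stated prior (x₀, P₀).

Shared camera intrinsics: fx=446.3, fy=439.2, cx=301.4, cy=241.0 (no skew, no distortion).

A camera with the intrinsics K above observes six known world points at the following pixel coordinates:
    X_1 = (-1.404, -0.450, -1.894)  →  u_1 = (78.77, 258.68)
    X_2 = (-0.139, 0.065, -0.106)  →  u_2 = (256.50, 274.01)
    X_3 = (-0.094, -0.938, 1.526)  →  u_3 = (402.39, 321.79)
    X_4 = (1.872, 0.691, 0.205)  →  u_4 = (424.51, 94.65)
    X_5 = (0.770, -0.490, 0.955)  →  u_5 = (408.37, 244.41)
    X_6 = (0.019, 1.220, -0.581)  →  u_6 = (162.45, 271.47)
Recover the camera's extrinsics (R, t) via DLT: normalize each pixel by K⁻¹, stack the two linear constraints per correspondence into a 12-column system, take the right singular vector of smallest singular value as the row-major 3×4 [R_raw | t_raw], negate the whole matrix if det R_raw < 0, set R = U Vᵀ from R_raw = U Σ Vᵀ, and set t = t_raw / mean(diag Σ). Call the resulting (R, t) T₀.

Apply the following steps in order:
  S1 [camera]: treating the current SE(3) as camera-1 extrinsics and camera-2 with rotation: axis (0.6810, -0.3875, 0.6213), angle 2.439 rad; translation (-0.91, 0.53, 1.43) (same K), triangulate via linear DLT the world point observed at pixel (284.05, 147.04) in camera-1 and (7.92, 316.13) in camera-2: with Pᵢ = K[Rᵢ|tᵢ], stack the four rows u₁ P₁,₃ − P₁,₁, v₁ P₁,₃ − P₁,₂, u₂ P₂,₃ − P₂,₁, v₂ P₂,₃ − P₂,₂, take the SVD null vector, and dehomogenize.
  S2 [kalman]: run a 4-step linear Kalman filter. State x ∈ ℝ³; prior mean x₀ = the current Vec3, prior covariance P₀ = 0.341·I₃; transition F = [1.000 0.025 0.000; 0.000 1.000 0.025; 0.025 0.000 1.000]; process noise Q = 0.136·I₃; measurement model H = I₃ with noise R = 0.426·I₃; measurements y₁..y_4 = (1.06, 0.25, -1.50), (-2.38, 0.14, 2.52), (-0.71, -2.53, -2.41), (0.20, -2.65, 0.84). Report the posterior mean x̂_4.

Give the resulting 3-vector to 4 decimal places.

result = (-0.2759, -1.6770, -0.0638)

source (pnp_recover): camera pose = R=[0.5264 -0.1680 0.8335; -0.7960 0.2470 0.5526; -0.2987 -0.9543 -0.0037], t=(-0.2401, 0.2401, 4.1206)
after S1 (triangulate): (1.0871, 0.7326, -0.3954)
after S2 (kf_track): (-0.2759, -1.6770, -0.0638)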